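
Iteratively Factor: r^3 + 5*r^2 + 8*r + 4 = (r + 2)*(r^2 + 3*r + 2) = (r + 2)^2*(r + 1)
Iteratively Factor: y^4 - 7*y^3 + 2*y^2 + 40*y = (y - 4)*(y^3 - 3*y^2 - 10*y) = (y - 5)*(y - 4)*(y^2 + 2*y) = (y - 5)*(y - 4)*(y + 2)*(y)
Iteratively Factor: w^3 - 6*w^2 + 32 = (w + 2)*(w^2 - 8*w + 16) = (w - 4)*(w + 2)*(w - 4)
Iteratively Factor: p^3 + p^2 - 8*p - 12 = (p - 3)*(p^2 + 4*p + 4) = (p - 3)*(p + 2)*(p + 2)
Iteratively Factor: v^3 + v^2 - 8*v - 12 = (v - 3)*(v^2 + 4*v + 4) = (v - 3)*(v + 2)*(v + 2)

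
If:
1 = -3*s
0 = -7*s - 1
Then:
No Solution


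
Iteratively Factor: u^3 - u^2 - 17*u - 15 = (u + 1)*(u^2 - 2*u - 15) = (u - 5)*(u + 1)*(u + 3)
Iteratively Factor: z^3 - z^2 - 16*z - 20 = (z + 2)*(z^2 - 3*z - 10) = (z - 5)*(z + 2)*(z + 2)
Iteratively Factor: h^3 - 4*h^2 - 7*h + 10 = (h - 1)*(h^2 - 3*h - 10) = (h - 1)*(h + 2)*(h - 5)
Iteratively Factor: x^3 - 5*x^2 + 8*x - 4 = (x - 2)*(x^2 - 3*x + 2) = (x - 2)^2*(x - 1)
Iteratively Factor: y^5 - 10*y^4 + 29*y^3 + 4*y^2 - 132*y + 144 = (y - 3)*(y^4 - 7*y^3 + 8*y^2 + 28*y - 48) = (y - 4)*(y - 3)*(y^3 - 3*y^2 - 4*y + 12) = (y - 4)*(y - 3)*(y - 2)*(y^2 - y - 6) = (y - 4)*(y - 3)*(y - 2)*(y + 2)*(y - 3)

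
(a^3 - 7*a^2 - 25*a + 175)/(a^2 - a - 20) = (a^2 - 2*a - 35)/(a + 4)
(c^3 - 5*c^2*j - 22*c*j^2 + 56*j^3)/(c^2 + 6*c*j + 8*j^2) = (c^2 - 9*c*j + 14*j^2)/(c + 2*j)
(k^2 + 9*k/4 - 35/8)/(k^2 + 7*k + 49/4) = (4*k - 5)/(2*(2*k + 7))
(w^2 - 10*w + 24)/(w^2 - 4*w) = (w - 6)/w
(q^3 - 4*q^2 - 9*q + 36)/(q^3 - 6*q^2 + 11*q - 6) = (q^2 - q - 12)/(q^2 - 3*q + 2)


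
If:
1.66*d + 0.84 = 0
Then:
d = -0.51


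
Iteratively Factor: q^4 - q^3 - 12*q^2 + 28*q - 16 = (q - 2)*(q^3 + q^2 - 10*q + 8) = (q - 2)^2*(q^2 + 3*q - 4) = (q - 2)^2*(q + 4)*(q - 1)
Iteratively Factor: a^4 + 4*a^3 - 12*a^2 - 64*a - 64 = (a + 4)*(a^3 - 12*a - 16) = (a + 2)*(a + 4)*(a^2 - 2*a - 8) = (a + 2)^2*(a + 4)*(a - 4)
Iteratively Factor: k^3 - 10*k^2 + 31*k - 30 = (k - 3)*(k^2 - 7*k + 10) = (k - 3)*(k - 2)*(k - 5)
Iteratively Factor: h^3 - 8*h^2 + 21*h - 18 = (h - 3)*(h^2 - 5*h + 6) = (h - 3)*(h - 2)*(h - 3)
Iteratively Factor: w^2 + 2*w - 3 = (w + 3)*(w - 1)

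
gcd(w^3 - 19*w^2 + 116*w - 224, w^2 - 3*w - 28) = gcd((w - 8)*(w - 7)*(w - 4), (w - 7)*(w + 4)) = w - 7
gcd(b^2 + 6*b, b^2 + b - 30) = b + 6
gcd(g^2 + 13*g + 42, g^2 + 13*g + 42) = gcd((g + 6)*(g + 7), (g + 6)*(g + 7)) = g^2 + 13*g + 42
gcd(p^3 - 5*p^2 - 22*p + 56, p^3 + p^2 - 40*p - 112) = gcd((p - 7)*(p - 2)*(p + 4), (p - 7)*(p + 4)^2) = p^2 - 3*p - 28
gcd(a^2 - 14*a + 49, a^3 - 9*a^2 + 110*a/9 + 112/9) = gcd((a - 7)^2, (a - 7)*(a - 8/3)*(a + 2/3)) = a - 7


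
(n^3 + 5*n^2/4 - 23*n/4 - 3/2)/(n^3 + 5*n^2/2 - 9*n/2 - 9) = (4*n + 1)/(2*(2*n + 3))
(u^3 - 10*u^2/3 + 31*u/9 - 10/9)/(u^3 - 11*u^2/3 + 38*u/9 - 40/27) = 3*(u - 1)/(3*u - 4)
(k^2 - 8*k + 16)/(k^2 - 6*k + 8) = (k - 4)/(k - 2)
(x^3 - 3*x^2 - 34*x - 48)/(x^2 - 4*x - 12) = (x^2 - 5*x - 24)/(x - 6)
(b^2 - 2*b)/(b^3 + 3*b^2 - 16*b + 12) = b/(b^2 + 5*b - 6)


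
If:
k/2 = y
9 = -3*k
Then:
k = -3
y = -3/2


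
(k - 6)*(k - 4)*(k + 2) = k^3 - 8*k^2 + 4*k + 48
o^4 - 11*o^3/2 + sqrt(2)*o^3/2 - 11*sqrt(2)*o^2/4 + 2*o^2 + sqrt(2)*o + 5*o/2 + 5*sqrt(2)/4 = (o - 5)*(o - 1)*(o + 1/2)*(o + sqrt(2)/2)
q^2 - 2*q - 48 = (q - 8)*(q + 6)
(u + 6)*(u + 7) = u^2 + 13*u + 42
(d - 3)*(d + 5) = d^2 + 2*d - 15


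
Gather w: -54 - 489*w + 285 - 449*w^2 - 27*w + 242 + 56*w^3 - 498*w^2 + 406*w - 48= 56*w^3 - 947*w^2 - 110*w + 425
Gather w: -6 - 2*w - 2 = -2*w - 8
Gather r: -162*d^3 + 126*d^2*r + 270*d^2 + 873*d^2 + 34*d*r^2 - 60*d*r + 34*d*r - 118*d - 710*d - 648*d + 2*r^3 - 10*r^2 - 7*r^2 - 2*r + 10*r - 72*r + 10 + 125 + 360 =-162*d^3 + 1143*d^2 - 1476*d + 2*r^3 + r^2*(34*d - 17) + r*(126*d^2 - 26*d - 64) + 495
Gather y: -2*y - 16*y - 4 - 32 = -18*y - 36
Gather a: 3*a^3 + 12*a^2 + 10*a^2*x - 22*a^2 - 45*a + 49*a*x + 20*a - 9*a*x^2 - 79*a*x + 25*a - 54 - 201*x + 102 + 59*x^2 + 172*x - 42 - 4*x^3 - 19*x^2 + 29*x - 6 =3*a^3 + a^2*(10*x - 10) + a*(-9*x^2 - 30*x) - 4*x^3 + 40*x^2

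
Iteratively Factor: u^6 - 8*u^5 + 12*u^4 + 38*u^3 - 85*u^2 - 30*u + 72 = (u - 4)*(u^5 - 4*u^4 - 4*u^3 + 22*u^2 + 3*u - 18) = (u - 4)*(u - 1)*(u^4 - 3*u^3 - 7*u^2 + 15*u + 18) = (u - 4)*(u - 3)*(u - 1)*(u^3 - 7*u - 6) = (u - 4)*(u - 3)*(u - 1)*(u + 1)*(u^2 - u - 6) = (u - 4)*(u - 3)*(u - 1)*(u + 1)*(u + 2)*(u - 3)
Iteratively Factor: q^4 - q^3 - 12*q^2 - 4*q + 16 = (q + 2)*(q^3 - 3*q^2 - 6*q + 8) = (q - 4)*(q + 2)*(q^2 + q - 2) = (q - 4)*(q + 2)^2*(q - 1)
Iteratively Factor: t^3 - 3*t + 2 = (t - 1)*(t^2 + t - 2) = (t - 1)*(t + 2)*(t - 1)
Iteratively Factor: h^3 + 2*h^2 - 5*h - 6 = (h + 1)*(h^2 + h - 6) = (h + 1)*(h + 3)*(h - 2)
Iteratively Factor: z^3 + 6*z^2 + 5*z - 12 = (z - 1)*(z^2 + 7*z + 12) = (z - 1)*(z + 3)*(z + 4)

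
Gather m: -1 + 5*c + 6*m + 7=5*c + 6*m + 6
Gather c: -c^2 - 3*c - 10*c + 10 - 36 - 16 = -c^2 - 13*c - 42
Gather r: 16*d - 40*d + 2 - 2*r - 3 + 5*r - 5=-24*d + 3*r - 6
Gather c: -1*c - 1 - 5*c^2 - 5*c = -5*c^2 - 6*c - 1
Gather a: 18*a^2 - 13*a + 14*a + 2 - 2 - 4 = 18*a^2 + a - 4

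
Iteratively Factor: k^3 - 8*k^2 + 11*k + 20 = (k - 4)*(k^2 - 4*k - 5) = (k - 5)*(k - 4)*(k + 1)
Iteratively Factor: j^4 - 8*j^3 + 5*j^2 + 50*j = (j)*(j^3 - 8*j^2 + 5*j + 50) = j*(j - 5)*(j^2 - 3*j - 10) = j*(j - 5)*(j + 2)*(j - 5)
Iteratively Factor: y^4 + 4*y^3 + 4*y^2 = (y + 2)*(y^3 + 2*y^2) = y*(y + 2)*(y^2 + 2*y) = y*(y + 2)^2*(y)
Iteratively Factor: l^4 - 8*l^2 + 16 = (l + 2)*(l^3 - 2*l^2 - 4*l + 8) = (l - 2)*(l + 2)*(l^2 - 4) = (l - 2)^2*(l + 2)*(l + 2)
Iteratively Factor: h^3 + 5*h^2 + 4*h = (h)*(h^2 + 5*h + 4) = h*(h + 1)*(h + 4)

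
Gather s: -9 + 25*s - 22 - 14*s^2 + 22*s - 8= -14*s^2 + 47*s - 39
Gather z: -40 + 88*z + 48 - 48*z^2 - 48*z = -48*z^2 + 40*z + 8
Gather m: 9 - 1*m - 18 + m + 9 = 0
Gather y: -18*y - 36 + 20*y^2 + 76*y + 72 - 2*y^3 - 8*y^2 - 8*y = -2*y^3 + 12*y^2 + 50*y + 36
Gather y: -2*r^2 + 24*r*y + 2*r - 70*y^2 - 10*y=-2*r^2 + 2*r - 70*y^2 + y*(24*r - 10)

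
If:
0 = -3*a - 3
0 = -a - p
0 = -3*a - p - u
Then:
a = -1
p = 1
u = 2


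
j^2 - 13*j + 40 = (j - 8)*(j - 5)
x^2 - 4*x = x*(x - 4)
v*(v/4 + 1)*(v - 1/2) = v^3/4 + 7*v^2/8 - v/2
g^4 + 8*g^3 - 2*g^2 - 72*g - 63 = (g - 3)*(g + 1)*(g + 3)*(g + 7)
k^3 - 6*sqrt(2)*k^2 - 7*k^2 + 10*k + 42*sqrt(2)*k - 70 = (k - 7)*(k - 5*sqrt(2))*(k - sqrt(2))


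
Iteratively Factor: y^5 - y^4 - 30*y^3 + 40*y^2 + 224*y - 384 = (y - 3)*(y^4 + 2*y^3 - 24*y^2 - 32*y + 128) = (y - 3)*(y - 2)*(y^3 + 4*y^2 - 16*y - 64) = (y - 4)*(y - 3)*(y - 2)*(y^2 + 8*y + 16) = (y - 4)*(y - 3)*(y - 2)*(y + 4)*(y + 4)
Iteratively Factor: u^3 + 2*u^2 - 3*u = (u - 1)*(u^2 + 3*u) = u*(u - 1)*(u + 3)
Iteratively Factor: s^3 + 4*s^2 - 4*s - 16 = (s - 2)*(s^2 + 6*s + 8) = (s - 2)*(s + 4)*(s + 2)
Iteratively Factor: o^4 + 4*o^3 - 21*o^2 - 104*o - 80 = (o + 4)*(o^3 - 21*o - 20) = (o + 1)*(o + 4)*(o^2 - o - 20) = (o + 1)*(o + 4)^2*(o - 5)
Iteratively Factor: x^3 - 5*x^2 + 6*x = (x)*(x^2 - 5*x + 6) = x*(x - 2)*(x - 3)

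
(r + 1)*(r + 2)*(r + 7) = r^3 + 10*r^2 + 23*r + 14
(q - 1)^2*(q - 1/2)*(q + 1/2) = q^4 - 2*q^3 + 3*q^2/4 + q/2 - 1/4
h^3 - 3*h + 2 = (h - 1)^2*(h + 2)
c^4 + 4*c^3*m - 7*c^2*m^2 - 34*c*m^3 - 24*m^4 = (c - 3*m)*(c + m)*(c + 2*m)*(c + 4*m)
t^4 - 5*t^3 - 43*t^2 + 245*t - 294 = (t - 7)*(t - 3)*(t - 2)*(t + 7)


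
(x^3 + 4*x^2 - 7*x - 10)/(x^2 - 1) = (x^2 + 3*x - 10)/(x - 1)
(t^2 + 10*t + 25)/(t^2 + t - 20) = (t + 5)/(t - 4)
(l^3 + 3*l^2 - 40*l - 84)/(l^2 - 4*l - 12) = l + 7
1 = 1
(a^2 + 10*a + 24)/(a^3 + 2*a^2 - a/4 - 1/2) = 4*(a^2 + 10*a + 24)/(4*a^3 + 8*a^2 - a - 2)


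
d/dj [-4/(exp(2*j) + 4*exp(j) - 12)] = 8*(exp(j) + 2)*exp(j)/(exp(2*j) + 4*exp(j) - 12)^2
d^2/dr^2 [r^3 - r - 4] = 6*r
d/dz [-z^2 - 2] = -2*z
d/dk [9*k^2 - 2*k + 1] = 18*k - 2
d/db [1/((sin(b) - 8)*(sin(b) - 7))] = (15 - 2*sin(b))*cos(b)/((sin(b) - 8)^2*(sin(b) - 7)^2)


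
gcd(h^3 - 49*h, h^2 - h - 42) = h - 7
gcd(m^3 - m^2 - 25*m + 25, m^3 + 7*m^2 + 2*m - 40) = m + 5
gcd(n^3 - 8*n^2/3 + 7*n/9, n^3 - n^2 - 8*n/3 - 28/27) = n - 7/3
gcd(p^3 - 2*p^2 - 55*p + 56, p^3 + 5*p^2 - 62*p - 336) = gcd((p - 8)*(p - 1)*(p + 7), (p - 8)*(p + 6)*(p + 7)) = p^2 - p - 56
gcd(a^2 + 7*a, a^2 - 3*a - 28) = 1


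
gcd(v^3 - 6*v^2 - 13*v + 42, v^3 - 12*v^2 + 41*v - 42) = v^2 - 9*v + 14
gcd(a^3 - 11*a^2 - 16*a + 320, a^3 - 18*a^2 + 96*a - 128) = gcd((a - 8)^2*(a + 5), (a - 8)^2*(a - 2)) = a^2 - 16*a + 64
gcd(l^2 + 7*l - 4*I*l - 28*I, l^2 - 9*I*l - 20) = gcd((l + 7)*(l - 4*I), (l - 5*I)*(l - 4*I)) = l - 4*I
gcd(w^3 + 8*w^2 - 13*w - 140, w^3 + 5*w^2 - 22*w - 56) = w^2 + 3*w - 28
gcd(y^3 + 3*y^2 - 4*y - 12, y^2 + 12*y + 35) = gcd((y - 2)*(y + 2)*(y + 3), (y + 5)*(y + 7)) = 1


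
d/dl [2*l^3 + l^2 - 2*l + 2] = 6*l^2 + 2*l - 2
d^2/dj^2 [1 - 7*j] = 0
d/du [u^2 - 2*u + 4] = 2*u - 2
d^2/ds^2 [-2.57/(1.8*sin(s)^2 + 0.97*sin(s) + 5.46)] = (33.3072*sin(s)^4 + 13.46166*sin(s)^3 - 148.574527*sin(s)^2 - 40.534554*sin(s) + 45.679694)/(1.8*sin(s)^2 + 0.97*sin(s) + 5.46)^3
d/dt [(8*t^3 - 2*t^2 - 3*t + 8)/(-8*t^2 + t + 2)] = 2*(-32*t^4 + 8*t^3 + 11*t^2 + 60*t - 7)/(64*t^4 - 16*t^3 - 31*t^2 + 4*t + 4)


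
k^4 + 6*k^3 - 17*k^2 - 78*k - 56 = (k - 4)*(k + 1)*(k + 2)*(k + 7)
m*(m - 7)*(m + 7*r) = m^3 + 7*m^2*r - 7*m^2 - 49*m*r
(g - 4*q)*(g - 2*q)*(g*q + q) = g^3*q - 6*g^2*q^2 + g^2*q + 8*g*q^3 - 6*g*q^2 + 8*q^3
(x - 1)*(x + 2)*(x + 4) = x^3 + 5*x^2 + 2*x - 8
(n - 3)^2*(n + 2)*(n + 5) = n^4 + n^3 - 23*n^2 + 3*n + 90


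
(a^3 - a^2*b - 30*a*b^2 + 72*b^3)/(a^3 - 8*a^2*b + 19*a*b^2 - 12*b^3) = (a + 6*b)/(a - b)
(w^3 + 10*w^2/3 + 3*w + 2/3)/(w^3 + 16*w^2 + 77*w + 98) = (3*w^2 + 4*w + 1)/(3*(w^2 + 14*w + 49))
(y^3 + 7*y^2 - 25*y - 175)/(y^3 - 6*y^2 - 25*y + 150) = (y + 7)/(y - 6)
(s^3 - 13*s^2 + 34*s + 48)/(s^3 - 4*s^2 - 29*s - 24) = (s - 6)/(s + 3)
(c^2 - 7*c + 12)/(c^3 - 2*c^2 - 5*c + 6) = (c - 4)/(c^2 + c - 2)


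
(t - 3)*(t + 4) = t^2 + t - 12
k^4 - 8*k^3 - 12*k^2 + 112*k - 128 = (k - 8)*(k - 2)^2*(k + 4)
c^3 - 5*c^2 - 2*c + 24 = (c - 4)*(c - 3)*(c + 2)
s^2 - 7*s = s*(s - 7)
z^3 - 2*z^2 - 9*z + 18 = (z - 3)*(z - 2)*(z + 3)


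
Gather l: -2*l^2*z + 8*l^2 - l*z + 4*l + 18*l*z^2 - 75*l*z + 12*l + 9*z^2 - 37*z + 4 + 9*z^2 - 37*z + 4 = l^2*(8 - 2*z) + l*(18*z^2 - 76*z + 16) + 18*z^2 - 74*z + 8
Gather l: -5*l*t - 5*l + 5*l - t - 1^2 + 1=-5*l*t - t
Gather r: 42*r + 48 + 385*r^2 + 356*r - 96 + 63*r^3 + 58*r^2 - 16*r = 63*r^3 + 443*r^2 + 382*r - 48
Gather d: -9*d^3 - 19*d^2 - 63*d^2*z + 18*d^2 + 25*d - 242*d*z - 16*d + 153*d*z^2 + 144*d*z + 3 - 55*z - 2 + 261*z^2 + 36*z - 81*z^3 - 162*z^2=-9*d^3 + d^2*(-63*z - 1) + d*(153*z^2 - 98*z + 9) - 81*z^3 + 99*z^2 - 19*z + 1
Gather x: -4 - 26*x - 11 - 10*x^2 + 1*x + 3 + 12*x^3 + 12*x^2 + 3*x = 12*x^3 + 2*x^2 - 22*x - 12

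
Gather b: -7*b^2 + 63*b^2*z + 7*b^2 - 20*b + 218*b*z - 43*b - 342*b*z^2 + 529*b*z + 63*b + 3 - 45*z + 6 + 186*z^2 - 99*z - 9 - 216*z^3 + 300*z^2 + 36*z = 63*b^2*z + b*(-342*z^2 + 747*z) - 216*z^3 + 486*z^2 - 108*z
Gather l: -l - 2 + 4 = 2 - l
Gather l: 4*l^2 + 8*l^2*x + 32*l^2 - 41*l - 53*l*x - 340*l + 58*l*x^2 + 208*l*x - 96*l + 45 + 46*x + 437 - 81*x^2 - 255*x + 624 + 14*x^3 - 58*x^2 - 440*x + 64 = l^2*(8*x + 36) + l*(58*x^2 + 155*x - 477) + 14*x^3 - 139*x^2 - 649*x + 1170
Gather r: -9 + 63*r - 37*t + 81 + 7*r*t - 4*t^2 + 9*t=r*(7*t + 63) - 4*t^2 - 28*t + 72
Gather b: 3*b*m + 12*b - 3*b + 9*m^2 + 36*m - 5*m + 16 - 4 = b*(3*m + 9) + 9*m^2 + 31*m + 12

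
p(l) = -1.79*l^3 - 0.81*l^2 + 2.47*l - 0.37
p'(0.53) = 0.10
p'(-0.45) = 2.11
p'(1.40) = -10.32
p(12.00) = -3180.49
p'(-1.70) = -10.30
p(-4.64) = 149.55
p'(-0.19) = 2.58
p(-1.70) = 1.88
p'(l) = -5.37*l^2 - 1.62*l + 2.47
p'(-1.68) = -9.96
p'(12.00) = -790.25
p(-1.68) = 1.68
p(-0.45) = -1.48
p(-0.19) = -0.86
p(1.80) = -8.99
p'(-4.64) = -105.63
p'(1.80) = -17.84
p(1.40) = -3.41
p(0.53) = 0.45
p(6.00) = -401.35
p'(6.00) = -200.57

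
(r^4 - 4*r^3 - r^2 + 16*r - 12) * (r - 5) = r^5 - 9*r^4 + 19*r^3 + 21*r^2 - 92*r + 60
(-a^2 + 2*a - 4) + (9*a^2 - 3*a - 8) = 8*a^2 - a - 12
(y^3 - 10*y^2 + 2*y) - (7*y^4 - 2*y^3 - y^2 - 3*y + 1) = -7*y^4 + 3*y^3 - 9*y^2 + 5*y - 1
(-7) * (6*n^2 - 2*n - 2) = -42*n^2 + 14*n + 14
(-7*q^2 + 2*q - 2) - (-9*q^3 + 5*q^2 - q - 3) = 9*q^3 - 12*q^2 + 3*q + 1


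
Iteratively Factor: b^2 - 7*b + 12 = (b - 3)*(b - 4)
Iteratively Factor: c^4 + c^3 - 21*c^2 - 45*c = (c - 5)*(c^3 + 6*c^2 + 9*c) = (c - 5)*(c + 3)*(c^2 + 3*c) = (c - 5)*(c + 3)^2*(c)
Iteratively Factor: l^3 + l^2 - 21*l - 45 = (l + 3)*(l^2 - 2*l - 15) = (l - 5)*(l + 3)*(l + 3)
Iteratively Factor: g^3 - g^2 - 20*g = (g)*(g^2 - g - 20) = g*(g - 5)*(g + 4)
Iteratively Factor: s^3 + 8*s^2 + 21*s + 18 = (s + 3)*(s^2 + 5*s + 6) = (s + 3)^2*(s + 2)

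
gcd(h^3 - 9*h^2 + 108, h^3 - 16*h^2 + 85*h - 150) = h - 6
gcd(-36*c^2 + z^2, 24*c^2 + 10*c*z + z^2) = 6*c + z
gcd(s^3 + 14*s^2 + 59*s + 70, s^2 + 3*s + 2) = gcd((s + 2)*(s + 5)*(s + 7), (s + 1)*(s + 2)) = s + 2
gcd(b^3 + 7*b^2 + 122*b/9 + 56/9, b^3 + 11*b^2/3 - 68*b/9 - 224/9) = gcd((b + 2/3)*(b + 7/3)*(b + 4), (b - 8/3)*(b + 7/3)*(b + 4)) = b^2 + 19*b/3 + 28/3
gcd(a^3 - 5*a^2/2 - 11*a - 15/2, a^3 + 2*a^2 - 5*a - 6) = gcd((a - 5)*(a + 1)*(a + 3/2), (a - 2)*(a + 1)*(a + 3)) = a + 1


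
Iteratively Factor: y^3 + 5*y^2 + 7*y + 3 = (y + 3)*(y^2 + 2*y + 1) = (y + 1)*(y + 3)*(y + 1)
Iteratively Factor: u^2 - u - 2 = (u - 2)*(u + 1)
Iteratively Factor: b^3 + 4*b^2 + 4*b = (b)*(b^2 + 4*b + 4) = b*(b + 2)*(b + 2)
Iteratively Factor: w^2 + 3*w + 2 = (w + 1)*(w + 2)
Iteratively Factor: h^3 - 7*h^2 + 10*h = (h - 2)*(h^2 - 5*h) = h*(h - 2)*(h - 5)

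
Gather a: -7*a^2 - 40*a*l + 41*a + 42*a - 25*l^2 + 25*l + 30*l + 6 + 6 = -7*a^2 + a*(83 - 40*l) - 25*l^2 + 55*l + 12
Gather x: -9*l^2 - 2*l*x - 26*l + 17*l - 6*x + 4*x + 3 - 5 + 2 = -9*l^2 - 9*l + x*(-2*l - 2)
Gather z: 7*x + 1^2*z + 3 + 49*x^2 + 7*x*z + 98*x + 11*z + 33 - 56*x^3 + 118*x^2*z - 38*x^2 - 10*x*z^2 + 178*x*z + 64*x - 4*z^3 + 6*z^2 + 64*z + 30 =-56*x^3 + 11*x^2 + 169*x - 4*z^3 + z^2*(6 - 10*x) + z*(118*x^2 + 185*x + 76) + 66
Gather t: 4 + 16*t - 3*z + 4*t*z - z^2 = t*(4*z + 16) - z^2 - 3*z + 4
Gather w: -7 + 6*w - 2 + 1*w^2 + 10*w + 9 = w^2 + 16*w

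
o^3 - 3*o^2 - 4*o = o*(o - 4)*(o + 1)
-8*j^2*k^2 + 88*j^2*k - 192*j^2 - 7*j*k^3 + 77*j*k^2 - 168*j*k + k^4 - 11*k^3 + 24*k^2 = (-8*j + k)*(j + k)*(k - 8)*(k - 3)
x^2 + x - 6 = (x - 2)*(x + 3)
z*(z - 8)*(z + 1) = z^3 - 7*z^2 - 8*z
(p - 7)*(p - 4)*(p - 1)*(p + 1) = p^4 - 11*p^3 + 27*p^2 + 11*p - 28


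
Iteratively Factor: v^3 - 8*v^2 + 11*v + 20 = (v - 5)*(v^2 - 3*v - 4) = (v - 5)*(v - 4)*(v + 1)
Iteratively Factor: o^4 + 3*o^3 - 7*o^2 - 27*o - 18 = (o - 3)*(o^3 + 6*o^2 + 11*o + 6) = (o - 3)*(o + 2)*(o^2 + 4*o + 3) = (o - 3)*(o + 1)*(o + 2)*(o + 3)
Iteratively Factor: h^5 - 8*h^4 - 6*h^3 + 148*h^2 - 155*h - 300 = (h - 5)*(h^4 - 3*h^3 - 21*h^2 + 43*h + 60) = (h - 5)*(h + 1)*(h^3 - 4*h^2 - 17*h + 60) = (h - 5)^2*(h + 1)*(h^2 + h - 12) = (h - 5)^2*(h + 1)*(h + 4)*(h - 3)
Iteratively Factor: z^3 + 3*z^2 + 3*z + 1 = (z + 1)*(z^2 + 2*z + 1) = (z + 1)^2*(z + 1)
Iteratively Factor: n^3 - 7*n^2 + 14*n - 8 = (n - 4)*(n^2 - 3*n + 2) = (n - 4)*(n - 1)*(n - 2)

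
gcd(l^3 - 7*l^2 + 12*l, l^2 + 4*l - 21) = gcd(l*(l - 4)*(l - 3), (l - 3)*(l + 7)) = l - 3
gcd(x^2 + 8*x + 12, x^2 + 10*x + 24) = x + 6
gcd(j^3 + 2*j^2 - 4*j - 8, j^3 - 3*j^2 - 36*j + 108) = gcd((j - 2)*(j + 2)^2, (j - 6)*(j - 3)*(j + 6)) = 1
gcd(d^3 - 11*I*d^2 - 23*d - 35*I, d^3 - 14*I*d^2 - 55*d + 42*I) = d - 7*I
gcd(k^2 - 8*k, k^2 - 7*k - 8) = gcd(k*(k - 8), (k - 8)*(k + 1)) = k - 8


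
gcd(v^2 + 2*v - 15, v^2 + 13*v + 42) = 1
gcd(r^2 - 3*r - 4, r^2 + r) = r + 1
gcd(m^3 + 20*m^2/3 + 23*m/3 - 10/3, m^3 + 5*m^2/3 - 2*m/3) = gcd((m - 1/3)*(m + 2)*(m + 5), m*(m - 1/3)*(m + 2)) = m^2 + 5*m/3 - 2/3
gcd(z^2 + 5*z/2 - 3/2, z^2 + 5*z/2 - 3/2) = z^2 + 5*z/2 - 3/2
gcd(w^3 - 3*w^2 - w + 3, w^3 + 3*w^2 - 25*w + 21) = w^2 - 4*w + 3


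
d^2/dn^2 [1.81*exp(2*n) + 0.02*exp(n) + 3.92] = (7.24*exp(n) + 0.02)*exp(n)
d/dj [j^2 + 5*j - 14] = 2*j + 5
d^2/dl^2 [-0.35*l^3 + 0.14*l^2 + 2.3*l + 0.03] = 0.28 - 2.1*l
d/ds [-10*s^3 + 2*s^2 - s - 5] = -30*s^2 + 4*s - 1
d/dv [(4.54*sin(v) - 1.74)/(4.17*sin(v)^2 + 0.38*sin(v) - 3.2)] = (-18.9318*sin(v)^2 + 14.5116*sin(v) - 13.8668)*cos(v)/(17.3889*sin(v)^4 + 3.1692*sin(v)^3 - 26.5436*sin(v)^2 - 2.432*sin(v) + 10.24)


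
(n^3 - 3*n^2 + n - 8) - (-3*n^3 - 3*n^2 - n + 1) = 4*n^3 + 2*n - 9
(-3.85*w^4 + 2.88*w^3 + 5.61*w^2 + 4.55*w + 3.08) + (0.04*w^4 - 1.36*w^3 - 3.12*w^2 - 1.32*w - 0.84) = -3.81*w^4 + 1.52*w^3 + 2.49*w^2 + 3.23*w + 2.24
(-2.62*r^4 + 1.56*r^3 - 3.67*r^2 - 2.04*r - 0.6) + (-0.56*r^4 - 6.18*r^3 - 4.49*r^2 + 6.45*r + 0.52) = -3.18*r^4 - 4.62*r^3 - 8.16*r^2 + 4.41*r - 0.08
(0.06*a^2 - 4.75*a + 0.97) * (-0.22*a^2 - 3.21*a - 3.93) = -0.0132*a^4 + 0.8524*a^3 + 14.7983*a^2 + 15.5538*a - 3.8121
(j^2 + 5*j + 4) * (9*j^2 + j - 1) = 9*j^4 + 46*j^3 + 40*j^2 - j - 4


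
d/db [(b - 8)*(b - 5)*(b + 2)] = 3*b^2 - 22*b + 14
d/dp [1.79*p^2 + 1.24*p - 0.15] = 3.58*p + 1.24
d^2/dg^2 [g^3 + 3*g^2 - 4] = 6*g + 6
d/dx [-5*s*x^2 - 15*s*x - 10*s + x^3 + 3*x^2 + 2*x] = -10*s*x - 15*s + 3*x^2 + 6*x + 2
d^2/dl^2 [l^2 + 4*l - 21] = 2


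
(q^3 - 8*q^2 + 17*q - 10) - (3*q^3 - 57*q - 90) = -2*q^3 - 8*q^2 + 74*q + 80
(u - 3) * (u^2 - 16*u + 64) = u^3 - 19*u^2 + 112*u - 192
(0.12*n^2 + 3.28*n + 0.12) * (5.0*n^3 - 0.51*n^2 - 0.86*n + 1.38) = 0.6*n^5 + 16.3388*n^4 - 1.176*n^3 - 2.7164*n^2 + 4.4232*n + 0.1656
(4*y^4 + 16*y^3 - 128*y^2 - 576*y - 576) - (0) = 4*y^4 + 16*y^3 - 128*y^2 - 576*y - 576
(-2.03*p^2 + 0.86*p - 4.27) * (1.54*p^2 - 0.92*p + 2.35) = -3.1262*p^4 + 3.192*p^3 - 12.1375*p^2 + 5.9494*p - 10.0345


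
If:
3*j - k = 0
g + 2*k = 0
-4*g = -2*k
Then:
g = 0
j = 0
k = 0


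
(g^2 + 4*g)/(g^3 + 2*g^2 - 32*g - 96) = g/(g^2 - 2*g - 24)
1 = 1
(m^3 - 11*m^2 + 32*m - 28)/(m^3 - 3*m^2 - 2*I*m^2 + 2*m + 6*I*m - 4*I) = (m^2 - 9*m + 14)/(m^2 - m*(1 + 2*I) + 2*I)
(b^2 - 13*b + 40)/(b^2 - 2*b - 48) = (b - 5)/(b + 6)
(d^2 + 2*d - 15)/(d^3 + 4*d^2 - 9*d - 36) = (d + 5)/(d^2 + 7*d + 12)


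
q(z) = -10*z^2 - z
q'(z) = -20*z - 1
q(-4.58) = -205.18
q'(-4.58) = 90.60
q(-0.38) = -1.06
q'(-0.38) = 6.60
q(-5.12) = -257.02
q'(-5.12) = 101.40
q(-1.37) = -17.40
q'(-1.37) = 26.40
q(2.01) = -42.41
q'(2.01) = -41.20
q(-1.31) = -15.85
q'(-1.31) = 25.20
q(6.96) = -491.38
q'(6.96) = -140.20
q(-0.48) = -1.82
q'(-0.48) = 8.60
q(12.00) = -1452.00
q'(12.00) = -241.00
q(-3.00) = -87.00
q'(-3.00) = 59.00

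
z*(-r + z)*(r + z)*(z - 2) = -r^2*z^2 + 2*r^2*z + z^4 - 2*z^3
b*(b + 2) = b^2 + 2*b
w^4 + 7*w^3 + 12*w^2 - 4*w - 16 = (w - 1)*(w + 2)^2*(w + 4)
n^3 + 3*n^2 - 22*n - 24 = (n - 4)*(n + 1)*(n + 6)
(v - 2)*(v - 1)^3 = v^4 - 5*v^3 + 9*v^2 - 7*v + 2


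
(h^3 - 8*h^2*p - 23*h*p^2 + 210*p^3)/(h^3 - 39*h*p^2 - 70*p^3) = (h - 6*p)/(h + 2*p)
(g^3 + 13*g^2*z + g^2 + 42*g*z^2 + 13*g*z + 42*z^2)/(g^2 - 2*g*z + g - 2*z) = (-g^2 - 13*g*z - 42*z^2)/(-g + 2*z)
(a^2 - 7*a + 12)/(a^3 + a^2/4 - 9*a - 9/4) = 4*(a - 4)/(4*a^2 + 13*a + 3)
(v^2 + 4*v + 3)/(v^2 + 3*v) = (v + 1)/v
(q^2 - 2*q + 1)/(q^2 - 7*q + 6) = (q - 1)/(q - 6)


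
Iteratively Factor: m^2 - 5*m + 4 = (m - 4)*(m - 1)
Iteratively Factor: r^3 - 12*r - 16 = (r + 2)*(r^2 - 2*r - 8) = (r + 2)^2*(r - 4)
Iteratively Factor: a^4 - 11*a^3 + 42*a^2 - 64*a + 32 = (a - 1)*(a^3 - 10*a^2 + 32*a - 32) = (a - 2)*(a - 1)*(a^2 - 8*a + 16) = (a - 4)*(a - 2)*(a - 1)*(a - 4)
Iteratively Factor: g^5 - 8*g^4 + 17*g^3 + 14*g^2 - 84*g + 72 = (g - 2)*(g^4 - 6*g^3 + 5*g^2 + 24*g - 36) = (g - 3)*(g - 2)*(g^3 - 3*g^2 - 4*g + 12) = (g - 3)*(g - 2)^2*(g^2 - g - 6) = (g - 3)^2*(g - 2)^2*(g + 2)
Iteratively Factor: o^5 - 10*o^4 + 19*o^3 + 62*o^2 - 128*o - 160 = (o - 5)*(o^4 - 5*o^3 - 6*o^2 + 32*o + 32) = (o - 5)*(o + 1)*(o^3 - 6*o^2 + 32) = (o - 5)*(o - 4)*(o + 1)*(o^2 - 2*o - 8) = (o - 5)*(o - 4)^2*(o + 1)*(o + 2)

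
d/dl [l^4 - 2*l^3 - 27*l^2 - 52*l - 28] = 4*l^3 - 6*l^2 - 54*l - 52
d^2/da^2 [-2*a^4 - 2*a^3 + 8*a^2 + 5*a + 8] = -24*a^2 - 12*a + 16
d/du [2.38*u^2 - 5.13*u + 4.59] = 4.76*u - 5.13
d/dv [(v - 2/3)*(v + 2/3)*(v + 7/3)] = 3*v^2 + 14*v/3 - 4/9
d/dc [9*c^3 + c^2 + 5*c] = 27*c^2 + 2*c + 5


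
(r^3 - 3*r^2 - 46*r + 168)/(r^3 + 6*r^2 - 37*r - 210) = (r - 4)/(r + 5)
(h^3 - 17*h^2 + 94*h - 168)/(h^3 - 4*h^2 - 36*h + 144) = (h - 7)/(h + 6)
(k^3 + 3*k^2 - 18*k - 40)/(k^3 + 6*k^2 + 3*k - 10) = (k - 4)/(k - 1)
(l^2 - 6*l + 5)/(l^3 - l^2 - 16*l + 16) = (l - 5)/(l^2 - 16)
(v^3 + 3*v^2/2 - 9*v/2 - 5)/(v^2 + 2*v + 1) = (v^2 + v/2 - 5)/(v + 1)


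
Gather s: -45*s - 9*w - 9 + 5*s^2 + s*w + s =5*s^2 + s*(w - 44) - 9*w - 9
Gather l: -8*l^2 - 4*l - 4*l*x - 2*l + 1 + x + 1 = -8*l^2 + l*(-4*x - 6) + x + 2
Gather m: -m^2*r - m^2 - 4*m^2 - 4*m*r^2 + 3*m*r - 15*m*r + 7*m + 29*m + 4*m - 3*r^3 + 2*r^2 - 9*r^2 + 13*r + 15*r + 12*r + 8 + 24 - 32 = m^2*(-r - 5) + m*(-4*r^2 - 12*r + 40) - 3*r^3 - 7*r^2 + 40*r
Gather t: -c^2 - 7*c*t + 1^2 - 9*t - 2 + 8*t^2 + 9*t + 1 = -c^2 - 7*c*t + 8*t^2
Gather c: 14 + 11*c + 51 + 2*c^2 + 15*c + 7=2*c^2 + 26*c + 72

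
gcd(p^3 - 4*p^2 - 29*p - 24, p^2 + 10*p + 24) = 1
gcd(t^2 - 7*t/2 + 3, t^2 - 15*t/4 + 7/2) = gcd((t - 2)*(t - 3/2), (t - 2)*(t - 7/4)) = t - 2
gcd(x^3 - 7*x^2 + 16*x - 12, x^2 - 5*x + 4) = 1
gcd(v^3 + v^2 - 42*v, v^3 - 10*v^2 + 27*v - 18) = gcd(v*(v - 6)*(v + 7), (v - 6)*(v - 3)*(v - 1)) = v - 6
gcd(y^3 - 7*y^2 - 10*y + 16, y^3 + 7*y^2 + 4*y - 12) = y^2 + y - 2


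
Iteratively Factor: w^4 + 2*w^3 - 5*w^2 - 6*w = (w - 2)*(w^3 + 4*w^2 + 3*w) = w*(w - 2)*(w^2 + 4*w + 3) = w*(w - 2)*(w + 1)*(w + 3)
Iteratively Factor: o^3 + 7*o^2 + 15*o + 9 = (o + 3)*(o^2 + 4*o + 3) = (o + 1)*(o + 3)*(o + 3)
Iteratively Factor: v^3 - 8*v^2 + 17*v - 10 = (v - 1)*(v^2 - 7*v + 10) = (v - 5)*(v - 1)*(v - 2)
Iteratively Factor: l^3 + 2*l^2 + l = (l + 1)*(l^2 + l) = l*(l + 1)*(l + 1)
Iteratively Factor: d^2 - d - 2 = (d - 2)*(d + 1)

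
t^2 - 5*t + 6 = (t - 3)*(t - 2)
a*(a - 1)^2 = a^3 - 2*a^2 + a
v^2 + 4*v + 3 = (v + 1)*(v + 3)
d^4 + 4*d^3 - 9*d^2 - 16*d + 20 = (d - 2)*(d - 1)*(d + 2)*(d + 5)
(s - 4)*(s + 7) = s^2 + 3*s - 28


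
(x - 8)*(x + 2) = x^2 - 6*x - 16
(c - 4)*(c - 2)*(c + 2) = c^3 - 4*c^2 - 4*c + 16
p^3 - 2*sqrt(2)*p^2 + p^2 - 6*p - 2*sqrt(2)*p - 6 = (p + 1)*(p - 3*sqrt(2))*(p + sqrt(2))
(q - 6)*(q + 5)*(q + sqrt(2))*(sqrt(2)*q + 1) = sqrt(2)*q^4 - sqrt(2)*q^3 + 3*q^3 - 29*sqrt(2)*q^2 - 3*q^2 - 90*q - sqrt(2)*q - 30*sqrt(2)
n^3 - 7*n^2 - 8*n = n*(n - 8)*(n + 1)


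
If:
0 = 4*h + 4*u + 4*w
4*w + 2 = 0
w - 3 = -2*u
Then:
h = -5/4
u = 7/4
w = -1/2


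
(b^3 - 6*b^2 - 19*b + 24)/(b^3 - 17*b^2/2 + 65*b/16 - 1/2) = 16*(b^2 + 2*b - 3)/(16*b^2 - 8*b + 1)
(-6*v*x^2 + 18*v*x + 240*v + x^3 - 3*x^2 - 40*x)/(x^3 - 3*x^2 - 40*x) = (-6*v + x)/x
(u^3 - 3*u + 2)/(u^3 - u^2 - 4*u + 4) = (u - 1)/(u - 2)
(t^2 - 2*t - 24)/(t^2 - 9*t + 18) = (t + 4)/(t - 3)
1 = 1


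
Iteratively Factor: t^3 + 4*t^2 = (t)*(t^2 + 4*t) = t^2*(t + 4)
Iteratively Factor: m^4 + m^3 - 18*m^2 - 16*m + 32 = (m - 4)*(m^3 + 5*m^2 + 2*m - 8) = (m - 4)*(m + 4)*(m^2 + m - 2) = (m - 4)*(m + 2)*(m + 4)*(m - 1)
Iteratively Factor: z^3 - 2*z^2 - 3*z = (z - 3)*(z^2 + z) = z*(z - 3)*(z + 1)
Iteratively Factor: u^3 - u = (u)*(u^2 - 1) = u*(u + 1)*(u - 1)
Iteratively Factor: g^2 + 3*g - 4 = (g - 1)*(g + 4)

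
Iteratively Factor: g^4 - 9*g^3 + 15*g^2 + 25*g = (g)*(g^3 - 9*g^2 + 15*g + 25) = g*(g - 5)*(g^2 - 4*g - 5) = g*(g - 5)*(g + 1)*(g - 5)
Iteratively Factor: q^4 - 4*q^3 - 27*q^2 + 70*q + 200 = (q - 5)*(q^3 + q^2 - 22*q - 40) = (q - 5)*(q + 2)*(q^2 - q - 20) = (q - 5)*(q + 2)*(q + 4)*(q - 5)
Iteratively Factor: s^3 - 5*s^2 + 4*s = (s - 4)*(s^2 - s) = s*(s - 4)*(s - 1)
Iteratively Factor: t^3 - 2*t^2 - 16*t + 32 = (t - 4)*(t^2 + 2*t - 8) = (t - 4)*(t + 4)*(t - 2)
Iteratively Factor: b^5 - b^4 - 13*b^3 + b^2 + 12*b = (b - 1)*(b^4 - 13*b^2 - 12*b) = (b - 1)*(b + 3)*(b^3 - 3*b^2 - 4*b) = (b - 4)*(b - 1)*(b + 3)*(b^2 + b) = b*(b - 4)*(b - 1)*(b + 3)*(b + 1)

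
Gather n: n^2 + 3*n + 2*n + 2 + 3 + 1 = n^2 + 5*n + 6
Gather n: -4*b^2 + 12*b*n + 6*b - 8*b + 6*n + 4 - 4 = -4*b^2 - 2*b + n*(12*b + 6)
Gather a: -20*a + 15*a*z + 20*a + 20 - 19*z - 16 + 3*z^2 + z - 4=15*a*z + 3*z^2 - 18*z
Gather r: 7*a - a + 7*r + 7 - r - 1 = 6*a + 6*r + 6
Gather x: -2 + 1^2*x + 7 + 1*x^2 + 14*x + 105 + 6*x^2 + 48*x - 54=7*x^2 + 63*x + 56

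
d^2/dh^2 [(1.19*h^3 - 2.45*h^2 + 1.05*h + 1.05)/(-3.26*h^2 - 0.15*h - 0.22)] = (1.4210854715202e-14*h^5 - 2.8421709430404e-14*h^4 - 23.060674*h^3 - 77.73234*h^2 + 1.092084*h + 1.76533)/(34.645976*h^6 + 4.78242*h^5 + 7.234266*h^4 + 0.648855*h^3 + 0.488202*h^2 + 0.02178*h + 0.010648)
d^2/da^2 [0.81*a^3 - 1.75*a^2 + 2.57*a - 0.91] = 4.86*a - 3.5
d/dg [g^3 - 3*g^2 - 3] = 3*g*(g - 2)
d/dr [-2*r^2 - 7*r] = -4*r - 7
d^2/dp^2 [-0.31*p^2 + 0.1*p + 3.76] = -0.620000000000000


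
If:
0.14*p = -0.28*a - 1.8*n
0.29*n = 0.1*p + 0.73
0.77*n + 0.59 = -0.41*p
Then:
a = -6.01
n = 1.23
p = -3.74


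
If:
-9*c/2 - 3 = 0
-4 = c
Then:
No Solution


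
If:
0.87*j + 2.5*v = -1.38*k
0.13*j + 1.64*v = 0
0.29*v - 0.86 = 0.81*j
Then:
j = -1.03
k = 0.50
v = 0.08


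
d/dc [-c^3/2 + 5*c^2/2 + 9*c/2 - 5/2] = -3*c^2/2 + 5*c + 9/2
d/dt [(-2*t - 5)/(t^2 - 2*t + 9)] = 2*(t^2 + 5*t - 14)/(t^4 - 4*t^3 + 22*t^2 - 36*t + 81)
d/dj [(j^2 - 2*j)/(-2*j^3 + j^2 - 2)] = 2*(j^2*(j - 2)*(3*j - 1) + (1 - j)*(2*j^3 - j^2 + 2))/(2*j^3 - j^2 + 2)^2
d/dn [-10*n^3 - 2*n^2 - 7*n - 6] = -30*n^2 - 4*n - 7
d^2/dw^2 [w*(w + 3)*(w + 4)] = 6*w + 14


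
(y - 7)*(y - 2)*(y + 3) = y^3 - 6*y^2 - 13*y + 42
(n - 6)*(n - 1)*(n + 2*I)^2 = n^4 - 7*n^3 + 4*I*n^3 + 2*n^2 - 28*I*n^2 + 28*n + 24*I*n - 24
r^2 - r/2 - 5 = (r - 5/2)*(r + 2)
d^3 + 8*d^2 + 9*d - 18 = (d - 1)*(d + 3)*(d + 6)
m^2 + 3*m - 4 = (m - 1)*(m + 4)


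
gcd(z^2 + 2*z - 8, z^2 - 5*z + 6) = z - 2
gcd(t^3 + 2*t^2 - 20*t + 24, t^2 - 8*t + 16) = 1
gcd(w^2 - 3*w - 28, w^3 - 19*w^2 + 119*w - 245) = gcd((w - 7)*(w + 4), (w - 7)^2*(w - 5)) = w - 7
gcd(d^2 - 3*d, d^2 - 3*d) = d^2 - 3*d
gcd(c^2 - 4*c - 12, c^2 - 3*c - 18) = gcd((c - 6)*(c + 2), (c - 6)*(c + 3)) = c - 6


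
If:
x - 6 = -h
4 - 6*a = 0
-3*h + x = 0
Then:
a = 2/3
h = 3/2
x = 9/2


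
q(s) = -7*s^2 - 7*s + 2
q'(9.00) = -133.00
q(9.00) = -628.00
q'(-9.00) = 119.00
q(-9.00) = -502.00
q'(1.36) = -26.04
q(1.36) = -20.47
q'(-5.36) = 68.04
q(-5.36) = -161.59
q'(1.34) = -25.76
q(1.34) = -19.95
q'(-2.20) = 23.80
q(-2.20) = -16.48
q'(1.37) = -26.18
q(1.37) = -20.73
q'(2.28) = -38.92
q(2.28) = -50.35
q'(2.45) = -41.30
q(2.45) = -57.17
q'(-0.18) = -4.48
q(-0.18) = 3.03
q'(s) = -14*s - 7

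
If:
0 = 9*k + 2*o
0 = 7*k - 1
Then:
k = 1/7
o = -9/14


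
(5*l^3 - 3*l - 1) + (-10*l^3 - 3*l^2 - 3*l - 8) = -5*l^3 - 3*l^2 - 6*l - 9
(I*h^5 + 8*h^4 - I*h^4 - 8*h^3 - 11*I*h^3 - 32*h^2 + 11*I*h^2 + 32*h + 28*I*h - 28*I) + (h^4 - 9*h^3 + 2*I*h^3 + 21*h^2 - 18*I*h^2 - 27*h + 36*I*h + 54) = I*h^5 + 9*h^4 - I*h^4 - 17*h^3 - 9*I*h^3 - 11*h^2 - 7*I*h^2 + 5*h + 64*I*h + 54 - 28*I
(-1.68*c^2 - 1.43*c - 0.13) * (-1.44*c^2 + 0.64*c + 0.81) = 2.4192*c^4 + 0.984*c^3 - 2.0888*c^2 - 1.2415*c - 0.1053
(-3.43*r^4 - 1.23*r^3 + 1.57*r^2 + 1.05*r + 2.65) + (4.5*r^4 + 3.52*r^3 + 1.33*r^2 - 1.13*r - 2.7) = 1.07*r^4 + 2.29*r^3 + 2.9*r^2 - 0.0799999999999998*r - 0.0500000000000003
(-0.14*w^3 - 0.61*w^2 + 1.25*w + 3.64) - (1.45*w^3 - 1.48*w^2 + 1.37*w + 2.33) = -1.59*w^3 + 0.87*w^2 - 0.12*w + 1.31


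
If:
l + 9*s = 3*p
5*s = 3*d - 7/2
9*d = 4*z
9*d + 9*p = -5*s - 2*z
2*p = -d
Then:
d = 7/24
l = 343/80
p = -7/48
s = -21/40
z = 21/32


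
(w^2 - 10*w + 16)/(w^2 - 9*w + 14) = (w - 8)/(w - 7)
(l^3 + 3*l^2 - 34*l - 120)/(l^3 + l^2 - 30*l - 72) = (l + 5)/(l + 3)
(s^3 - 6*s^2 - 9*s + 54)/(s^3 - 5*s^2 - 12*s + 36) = (s - 3)/(s - 2)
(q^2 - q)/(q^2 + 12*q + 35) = q*(q - 1)/(q^2 + 12*q + 35)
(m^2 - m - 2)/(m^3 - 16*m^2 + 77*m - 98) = (m + 1)/(m^2 - 14*m + 49)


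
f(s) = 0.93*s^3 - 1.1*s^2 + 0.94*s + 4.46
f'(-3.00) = 32.65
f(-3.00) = -33.37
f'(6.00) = 88.18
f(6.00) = 171.38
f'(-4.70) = 72.91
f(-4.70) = -120.81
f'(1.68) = 5.12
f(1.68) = 7.34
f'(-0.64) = 3.49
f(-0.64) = 3.16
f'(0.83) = 1.04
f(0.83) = 5.01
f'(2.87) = 17.61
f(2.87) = 20.08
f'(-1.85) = 14.56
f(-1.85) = -6.93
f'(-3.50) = 42.82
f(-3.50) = -52.18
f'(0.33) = 0.52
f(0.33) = 4.68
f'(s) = 2.79*s^2 - 2.2*s + 0.94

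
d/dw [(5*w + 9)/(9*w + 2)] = -71/(9*w + 2)^2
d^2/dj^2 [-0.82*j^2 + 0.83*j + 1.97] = -1.64000000000000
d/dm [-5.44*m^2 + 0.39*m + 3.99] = 0.39 - 10.88*m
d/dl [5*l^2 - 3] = 10*l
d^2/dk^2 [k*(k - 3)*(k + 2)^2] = 12*k^2 + 6*k - 16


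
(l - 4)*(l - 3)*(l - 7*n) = l^3 - 7*l^2*n - 7*l^2 + 49*l*n + 12*l - 84*n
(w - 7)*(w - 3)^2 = w^3 - 13*w^2 + 51*w - 63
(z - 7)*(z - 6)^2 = z^3 - 19*z^2 + 120*z - 252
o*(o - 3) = o^2 - 3*o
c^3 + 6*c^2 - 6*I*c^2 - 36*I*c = c*(c + 6)*(c - 6*I)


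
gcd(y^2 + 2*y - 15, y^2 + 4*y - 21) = y - 3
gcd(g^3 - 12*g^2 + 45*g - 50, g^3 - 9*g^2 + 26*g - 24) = g - 2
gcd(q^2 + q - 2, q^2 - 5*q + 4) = q - 1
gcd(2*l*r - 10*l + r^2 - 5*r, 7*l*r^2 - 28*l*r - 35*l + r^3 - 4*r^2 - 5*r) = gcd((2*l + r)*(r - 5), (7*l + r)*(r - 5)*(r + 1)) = r - 5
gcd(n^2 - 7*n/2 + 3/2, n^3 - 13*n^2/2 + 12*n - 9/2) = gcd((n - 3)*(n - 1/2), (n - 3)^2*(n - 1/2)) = n^2 - 7*n/2 + 3/2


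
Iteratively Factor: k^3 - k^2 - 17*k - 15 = (k + 1)*(k^2 - 2*k - 15) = (k - 5)*(k + 1)*(k + 3)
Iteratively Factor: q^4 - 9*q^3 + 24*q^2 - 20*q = (q - 5)*(q^3 - 4*q^2 + 4*q) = (q - 5)*(q - 2)*(q^2 - 2*q) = (q - 5)*(q - 2)^2*(q)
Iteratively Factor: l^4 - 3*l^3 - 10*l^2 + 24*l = (l - 2)*(l^3 - l^2 - 12*l) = (l - 4)*(l - 2)*(l^2 + 3*l) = (l - 4)*(l - 2)*(l + 3)*(l)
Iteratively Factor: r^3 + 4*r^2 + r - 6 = (r + 3)*(r^2 + r - 2) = (r + 2)*(r + 3)*(r - 1)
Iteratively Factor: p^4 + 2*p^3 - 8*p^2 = (p)*(p^3 + 2*p^2 - 8*p) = p*(p + 4)*(p^2 - 2*p) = p^2*(p + 4)*(p - 2)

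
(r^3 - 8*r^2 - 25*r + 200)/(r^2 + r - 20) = (r^2 - 13*r + 40)/(r - 4)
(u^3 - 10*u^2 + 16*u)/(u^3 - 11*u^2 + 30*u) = (u^2 - 10*u + 16)/(u^2 - 11*u + 30)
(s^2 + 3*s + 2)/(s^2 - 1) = (s + 2)/(s - 1)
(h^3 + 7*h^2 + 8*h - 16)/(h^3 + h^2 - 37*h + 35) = (h^2 + 8*h + 16)/(h^2 + 2*h - 35)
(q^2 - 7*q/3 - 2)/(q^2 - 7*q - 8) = (-q^2 + 7*q/3 + 2)/(-q^2 + 7*q + 8)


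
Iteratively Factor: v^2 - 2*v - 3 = (v + 1)*(v - 3)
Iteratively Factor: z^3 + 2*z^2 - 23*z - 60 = (z - 5)*(z^2 + 7*z + 12) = (z - 5)*(z + 4)*(z + 3)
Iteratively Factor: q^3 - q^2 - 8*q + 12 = (q - 2)*(q^2 + q - 6) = (q - 2)*(q + 3)*(q - 2)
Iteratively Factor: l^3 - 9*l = (l)*(l^2 - 9) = l*(l + 3)*(l - 3)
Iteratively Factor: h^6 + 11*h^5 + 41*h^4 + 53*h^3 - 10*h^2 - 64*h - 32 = (h + 1)*(h^5 + 10*h^4 + 31*h^3 + 22*h^2 - 32*h - 32) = (h + 1)*(h + 4)*(h^4 + 6*h^3 + 7*h^2 - 6*h - 8) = (h + 1)^2*(h + 4)*(h^3 + 5*h^2 + 2*h - 8) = (h + 1)^2*(h + 4)^2*(h^2 + h - 2) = (h + 1)^2*(h + 2)*(h + 4)^2*(h - 1)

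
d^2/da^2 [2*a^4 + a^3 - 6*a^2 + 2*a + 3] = 24*a^2 + 6*a - 12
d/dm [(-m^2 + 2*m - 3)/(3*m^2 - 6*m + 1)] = 16*(m - 1)/(9*m^4 - 36*m^3 + 42*m^2 - 12*m + 1)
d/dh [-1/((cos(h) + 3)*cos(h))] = -(2*cos(h) + 3)*sin(h)/((cos(h) + 3)^2*cos(h)^2)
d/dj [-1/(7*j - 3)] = 7/(7*j - 3)^2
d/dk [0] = 0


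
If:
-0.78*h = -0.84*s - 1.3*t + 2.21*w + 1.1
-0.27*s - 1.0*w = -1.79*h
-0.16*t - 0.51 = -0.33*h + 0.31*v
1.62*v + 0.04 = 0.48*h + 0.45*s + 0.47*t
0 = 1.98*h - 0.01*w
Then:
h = -0.01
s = 3.74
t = -3.30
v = 0.05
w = -1.02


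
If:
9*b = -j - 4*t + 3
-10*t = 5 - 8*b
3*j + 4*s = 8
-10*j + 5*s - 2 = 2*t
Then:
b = 1195/3323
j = 2036/3323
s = 5119/3323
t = -1411/6646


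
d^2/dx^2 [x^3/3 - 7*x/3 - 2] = 2*x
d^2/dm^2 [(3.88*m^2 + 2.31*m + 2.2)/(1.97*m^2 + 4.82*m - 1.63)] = (-55.754546*m^3 + 125.982288*m^2 + 169.845126*m + 173.266436)/(7.645373*m^6 + 56.117814*m^5 + 118.325883*m^4 + 19.115156*m^3 - 97.904157*m^2 + 38.418774*m - 4.330747)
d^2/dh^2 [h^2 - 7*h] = 2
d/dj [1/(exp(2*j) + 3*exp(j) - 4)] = (-2*exp(j) - 3)*exp(j)/(exp(2*j) + 3*exp(j) - 4)^2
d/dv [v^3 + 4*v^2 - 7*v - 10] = 3*v^2 + 8*v - 7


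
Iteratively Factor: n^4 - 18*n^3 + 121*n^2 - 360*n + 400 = (n - 5)*(n^3 - 13*n^2 + 56*n - 80) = (n - 5)*(n - 4)*(n^2 - 9*n + 20) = (n - 5)*(n - 4)^2*(n - 5)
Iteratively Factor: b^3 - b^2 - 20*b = (b)*(b^2 - b - 20) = b*(b - 5)*(b + 4)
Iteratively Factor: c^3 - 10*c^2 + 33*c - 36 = (c - 3)*(c^2 - 7*c + 12) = (c - 3)^2*(c - 4)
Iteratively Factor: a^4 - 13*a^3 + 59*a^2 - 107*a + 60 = (a - 4)*(a^3 - 9*a^2 + 23*a - 15) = (a - 5)*(a - 4)*(a^2 - 4*a + 3) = (a - 5)*(a - 4)*(a - 3)*(a - 1)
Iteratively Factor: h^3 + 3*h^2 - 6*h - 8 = (h + 1)*(h^2 + 2*h - 8) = (h + 1)*(h + 4)*(h - 2)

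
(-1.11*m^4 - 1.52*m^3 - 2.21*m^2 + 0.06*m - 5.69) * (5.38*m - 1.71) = -5.9718*m^5 - 6.2795*m^4 - 9.2906*m^3 + 4.1019*m^2 - 30.7148*m + 9.7299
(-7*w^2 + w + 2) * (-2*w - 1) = 14*w^3 + 5*w^2 - 5*w - 2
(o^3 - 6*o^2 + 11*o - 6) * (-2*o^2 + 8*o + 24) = -2*o^5 + 20*o^4 - 46*o^3 - 44*o^2 + 216*o - 144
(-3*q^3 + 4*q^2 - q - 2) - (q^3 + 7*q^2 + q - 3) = -4*q^3 - 3*q^2 - 2*q + 1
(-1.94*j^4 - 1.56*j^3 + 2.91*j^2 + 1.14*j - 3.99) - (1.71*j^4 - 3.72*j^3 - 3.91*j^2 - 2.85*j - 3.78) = -3.65*j^4 + 2.16*j^3 + 6.82*j^2 + 3.99*j - 0.21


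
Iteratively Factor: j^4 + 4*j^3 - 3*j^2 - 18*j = (j + 3)*(j^3 + j^2 - 6*j) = (j + 3)^2*(j^2 - 2*j) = j*(j + 3)^2*(j - 2)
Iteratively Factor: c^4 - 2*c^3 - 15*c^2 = (c + 3)*(c^3 - 5*c^2) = c*(c + 3)*(c^2 - 5*c) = c^2*(c + 3)*(c - 5)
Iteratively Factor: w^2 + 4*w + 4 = (w + 2)*(w + 2)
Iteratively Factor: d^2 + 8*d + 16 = (d + 4)*(d + 4)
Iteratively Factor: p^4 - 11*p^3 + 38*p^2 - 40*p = (p)*(p^3 - 11*p^2 + 38*p - 40) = p*(p - 4)*(p^2 - 7*p + 10) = p*(p - 4)*(p - 2)*(p - 5)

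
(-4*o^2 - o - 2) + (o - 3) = -4*o^2 - 5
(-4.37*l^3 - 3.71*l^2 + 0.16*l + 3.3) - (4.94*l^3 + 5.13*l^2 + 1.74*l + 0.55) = -9.31*l^3 - 8.84*l^2 - 1.58*l + 2.75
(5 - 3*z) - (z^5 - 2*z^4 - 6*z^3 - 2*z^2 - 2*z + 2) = -z^5 + 2*z^4 + 6*z^3 + 2*z^2 - z + 3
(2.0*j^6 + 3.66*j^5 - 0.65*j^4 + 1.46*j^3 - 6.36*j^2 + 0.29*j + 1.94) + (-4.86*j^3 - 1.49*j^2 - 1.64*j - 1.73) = 2.0*j^6 + 3.66*j^5 - 0.65*j^4 - 3.4*j^3 - 7.85*j^2 - 1.35*j + 0.21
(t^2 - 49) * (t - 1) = t^3 - t^2 - 49*t + 49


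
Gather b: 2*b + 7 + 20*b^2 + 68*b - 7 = 20*b^2 + 70*b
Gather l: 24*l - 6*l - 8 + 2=18*l - 6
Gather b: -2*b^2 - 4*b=-2*b^2 - 4*b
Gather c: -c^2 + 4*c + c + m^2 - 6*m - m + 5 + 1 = -c^2 + 5*c + m^2 - 7*m + 6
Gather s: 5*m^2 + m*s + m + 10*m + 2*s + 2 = 5*m^2 + 11*m + s*(m + 2) + 2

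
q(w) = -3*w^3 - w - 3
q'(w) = -9*w^2 - 1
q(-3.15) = 93.92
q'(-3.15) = -90.30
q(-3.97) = 188.68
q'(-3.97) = -142.85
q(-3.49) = 128.02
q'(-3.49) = -110.62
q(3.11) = -96.35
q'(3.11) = -88.05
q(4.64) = -307.33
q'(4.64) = -194.77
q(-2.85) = 69.30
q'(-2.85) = -74.10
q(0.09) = -3.09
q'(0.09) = -1.07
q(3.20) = -104.50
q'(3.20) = -93.16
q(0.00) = -3.00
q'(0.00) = -1.00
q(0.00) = -3.00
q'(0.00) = -1.00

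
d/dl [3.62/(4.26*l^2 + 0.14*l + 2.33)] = (-30.8424*l - 0.5068)/(4.26*l^2 + 0.14*l + 2.33)^2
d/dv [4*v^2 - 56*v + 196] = 8*v - 56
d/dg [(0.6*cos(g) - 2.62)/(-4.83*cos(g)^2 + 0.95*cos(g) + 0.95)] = (-2.898*cos(g)^2 + 25.3092*cos(g) - 3.059)*sin(g)/(23.3289*cos(g)^4 - 9.177*cos(g)^3 - 8.2745*cos(g)^2 + 1.805*cos(g) + 0.9025)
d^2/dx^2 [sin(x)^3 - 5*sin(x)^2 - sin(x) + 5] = sin(x)/4 + 9*sin(3*x)/4 - 10*cos(2*x)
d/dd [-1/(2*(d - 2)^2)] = (d - 2)^(-3)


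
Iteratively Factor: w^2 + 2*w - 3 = (w + 3)*(w - 1)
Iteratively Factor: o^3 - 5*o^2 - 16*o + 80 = (o - 5)*(o^2 - 16) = (o - 5)*(o + 4)*(o - 4)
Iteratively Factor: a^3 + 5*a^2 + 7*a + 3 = (a + 3)*(a^2 + 2*a + 1) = (a + 1)*(a + 3)*(a + 1)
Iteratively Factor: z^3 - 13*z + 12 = (z + 4)*(z^2 - 4*z + 3) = (z - 1)*(z + 4)*(z - 3)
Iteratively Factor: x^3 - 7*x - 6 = (x - 3)*(x^2 + 3*x + 2) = (x - 3)*(x + 1)*(x + 2)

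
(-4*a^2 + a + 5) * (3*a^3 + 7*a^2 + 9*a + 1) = -12*a^5 - 25*a^4 - 14*a^3 + 40*a^2 + 46*a + 5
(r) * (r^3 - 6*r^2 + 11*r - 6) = r^4 - 6*r^3 + 11*r^2 - 6*r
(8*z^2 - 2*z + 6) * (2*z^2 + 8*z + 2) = 16*z^4 + 60*z^3 + 12*z^2 + 44*z + 12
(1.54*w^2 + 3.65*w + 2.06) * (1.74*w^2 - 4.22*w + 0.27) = 2.6796*w^4 - 0.1478*w^3 - 11.4028*w^2 - 7.7077*w + 0.5562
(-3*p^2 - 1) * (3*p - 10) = -9*p^3 + 30*p^2 - 3*p + 10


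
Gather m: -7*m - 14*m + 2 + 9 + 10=21 - 21*m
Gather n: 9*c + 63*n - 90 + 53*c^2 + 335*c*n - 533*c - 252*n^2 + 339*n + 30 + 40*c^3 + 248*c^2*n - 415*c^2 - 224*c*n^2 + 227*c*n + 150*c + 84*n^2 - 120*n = 40*c^3 - 362*c^2 - 374*c + n^2*(-224*c - 168) + n*(248*c^2 + 562*c + 282) - 60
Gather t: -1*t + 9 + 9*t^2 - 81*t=9*t^2 - 82*t + 9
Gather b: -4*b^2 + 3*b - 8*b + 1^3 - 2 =-4*b^2 - 5*b - 1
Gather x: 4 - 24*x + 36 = 40 - 24*x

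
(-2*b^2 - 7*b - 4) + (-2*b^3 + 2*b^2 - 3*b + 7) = -2*b^3 - 10*b + 3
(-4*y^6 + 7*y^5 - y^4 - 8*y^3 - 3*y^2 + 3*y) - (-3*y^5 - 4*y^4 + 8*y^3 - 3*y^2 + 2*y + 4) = -4*y^6 + 10*y^5 + 3*y^4 - 16*y^3 + y - 4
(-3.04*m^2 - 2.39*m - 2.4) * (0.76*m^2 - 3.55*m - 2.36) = -2.3104*m^4 + 8.9756*m^3 + 13.8349*m^2 + 14.1604*m + 5.664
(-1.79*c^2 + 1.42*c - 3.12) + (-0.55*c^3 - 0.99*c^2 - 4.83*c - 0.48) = -0.55*c^3 - 2.78*c^2 - 3.41*c - 3.6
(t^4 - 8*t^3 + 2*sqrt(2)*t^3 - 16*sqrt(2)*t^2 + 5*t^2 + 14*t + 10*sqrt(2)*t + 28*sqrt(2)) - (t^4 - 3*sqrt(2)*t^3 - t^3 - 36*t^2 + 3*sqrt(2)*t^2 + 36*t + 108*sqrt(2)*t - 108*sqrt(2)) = -7*t^3 + 5*sqrt(2)*t^3 - 19*sqrt(2)*t^2 + 41*t^2 - 98*sqrt(2)*t - 22*t + 136*sqrt(2)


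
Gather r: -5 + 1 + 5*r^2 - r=5*r^2 - r - 4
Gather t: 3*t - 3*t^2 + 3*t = -3*t^2 + 6*t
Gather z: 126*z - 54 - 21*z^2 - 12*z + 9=-21*z^2 + 114*z - 45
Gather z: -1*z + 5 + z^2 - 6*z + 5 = z^2 - 7*z + 10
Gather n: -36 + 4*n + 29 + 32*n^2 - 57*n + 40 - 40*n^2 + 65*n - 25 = -8*n^2 + 12*n + 8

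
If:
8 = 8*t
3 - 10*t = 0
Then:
No Solution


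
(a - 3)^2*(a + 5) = a^3 - a^2 - 21*a + 45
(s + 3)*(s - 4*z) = s^2 - 4*s*z + 3*s - 12*z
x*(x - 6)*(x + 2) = x^3 - 4*x^2 - 12*x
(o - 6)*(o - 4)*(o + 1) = o^3 - 9*o^2 + 14*o + 24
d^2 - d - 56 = (d - 8)*(d + 7)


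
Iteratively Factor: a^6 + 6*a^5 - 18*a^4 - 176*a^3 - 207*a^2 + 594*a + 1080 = (a + 3)*(a^5 + 3*a^4 - 27*a^3 - 95*a^2 + 78*a + 360) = (a - 2)*(a + 3)*(a^4 + 5*a^3 - 17*a^2 - 129*a - 180) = (a - 2)*(a + 3)^2*(a^3 + 2*a^2 - 23*a - 60) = (a - 5)*(a - 2)*(a + 3)^2*(a^2 + 7*a + 12) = (a - 5)*(a - 2)*(a + 3)^2*(a + 4)*(a + 3)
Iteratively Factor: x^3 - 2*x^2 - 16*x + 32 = (x - 2)*(x^2 - 16) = (x - 2)*(x + 4)*(x - 4)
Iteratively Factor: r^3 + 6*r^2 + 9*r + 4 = (r + 1)*(r^2 + 5*r + 4) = (r + 1)^2*(r + 4)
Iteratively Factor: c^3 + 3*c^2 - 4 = (c - 1)*(c^2 + 4*c + 4) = (c - 1)*(c + 2)*(c + 2)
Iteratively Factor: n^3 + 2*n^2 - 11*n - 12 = (n + 4)*(n^2 - 2*n - 3) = (n + 1)*(n + 4)*(n - 3)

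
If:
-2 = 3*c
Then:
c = -2/3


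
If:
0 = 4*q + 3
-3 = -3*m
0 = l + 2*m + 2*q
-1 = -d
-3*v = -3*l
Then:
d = 1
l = -1/2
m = 1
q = -3/4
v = -1/2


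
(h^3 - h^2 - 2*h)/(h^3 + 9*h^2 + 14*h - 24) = h*(h^2 - h - 2)/(h^3 + 9*h^2 + 14*h - 24)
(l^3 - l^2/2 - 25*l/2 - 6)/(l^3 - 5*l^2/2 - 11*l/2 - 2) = (l + 3)/(l + 1)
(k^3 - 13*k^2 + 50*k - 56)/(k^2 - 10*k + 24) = (k^2 - 9*k + 14)/(k - 6)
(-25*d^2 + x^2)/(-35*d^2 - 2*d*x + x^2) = (-5*d + x)/(-7*d + x)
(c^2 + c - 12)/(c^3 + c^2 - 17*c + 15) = (c + 4)/(c^2 + 4*c - 5)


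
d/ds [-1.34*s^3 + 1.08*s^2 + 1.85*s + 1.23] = -4.02*s^2 + 2.16*s + 1.85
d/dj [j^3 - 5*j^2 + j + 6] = 3*j^2 - 10*j + 1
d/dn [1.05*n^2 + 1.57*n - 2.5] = 2.1*n + 1.57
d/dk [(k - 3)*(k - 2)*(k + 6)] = 3*k^2 + 2*k - 24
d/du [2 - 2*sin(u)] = -2*cos(u)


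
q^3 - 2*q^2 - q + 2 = (q - 2)*(q - 1)*(q + 1)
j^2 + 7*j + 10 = (j + 2)*(j + 5)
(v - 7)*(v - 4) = v^2 - 11*v + 28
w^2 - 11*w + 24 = (w - 8)*(w - 3)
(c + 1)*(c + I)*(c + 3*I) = c^3 + c^2 + 4*I*c^2 - 3*c + 4*I*c - 3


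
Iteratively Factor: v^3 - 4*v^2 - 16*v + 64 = (v - 4)*(v^2 - 16) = (v - 4)*(v + 4)*(v - 4)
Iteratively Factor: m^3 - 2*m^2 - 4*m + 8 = (m - 2)*(m^2 - 4) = (m - 2)*(m + 2)*(m - 2)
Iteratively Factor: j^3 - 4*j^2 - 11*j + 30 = (j - 2)*(j^2 - 2*j - 15) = (j - 2)*(j + 3)*(j - 5)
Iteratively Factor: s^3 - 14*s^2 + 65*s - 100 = (s - 5)*(s^2 - 9*s + 20) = (s - 5)^2*(s - 4)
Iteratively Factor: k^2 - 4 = (k + 2)*(k - 2)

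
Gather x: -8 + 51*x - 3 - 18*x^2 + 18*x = -18*x^2 + 69*x - 11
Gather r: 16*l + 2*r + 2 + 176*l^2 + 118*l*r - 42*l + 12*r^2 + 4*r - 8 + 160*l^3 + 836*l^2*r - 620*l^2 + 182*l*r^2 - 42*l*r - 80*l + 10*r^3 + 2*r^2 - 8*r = 160*l^3 - 444*l^2 - 106*l + 10*r^3 + r^2*(182*l + 14) + r*(836*l^2 + 76*l - 2) - 6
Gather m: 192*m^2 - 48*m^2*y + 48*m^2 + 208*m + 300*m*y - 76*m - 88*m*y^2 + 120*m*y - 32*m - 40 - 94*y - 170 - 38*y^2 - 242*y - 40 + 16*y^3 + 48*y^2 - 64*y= m^2*(240 - 48*y) + m*(-88*y^2 + 420*y + 100) + 16*y^3 + 10*y^2 - 400*y - 250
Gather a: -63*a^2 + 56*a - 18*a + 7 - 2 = -63*a^2 + 38*a + 5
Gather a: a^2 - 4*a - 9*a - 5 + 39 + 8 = a^2 - 13*a + 42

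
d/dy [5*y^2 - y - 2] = 10*y - 1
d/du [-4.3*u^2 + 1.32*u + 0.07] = 1.32 - 8.6*u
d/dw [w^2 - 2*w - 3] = 2*w - 2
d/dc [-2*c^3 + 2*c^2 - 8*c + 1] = -6*c^2 + 4*c - 8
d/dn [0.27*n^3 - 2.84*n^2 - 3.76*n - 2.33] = 0.81*n^2 - 5.68*n - 3.76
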